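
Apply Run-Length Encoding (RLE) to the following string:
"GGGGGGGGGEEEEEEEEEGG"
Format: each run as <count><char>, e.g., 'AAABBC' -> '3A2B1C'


Scanning runs left to right:
  i=0: run of 'G' x 9 -> '9G'
  i=9: run of 'E' x 9 -> '9E'
  i=18: run of 'G' x 2 -> '2G'

RLE = 9G9E2G


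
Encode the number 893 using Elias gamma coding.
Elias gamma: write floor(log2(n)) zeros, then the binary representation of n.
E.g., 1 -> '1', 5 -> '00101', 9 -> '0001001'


num_bits = floor(log2(893)) + 1 = 10
leading_zeros = num_bits - 1 = 9
binary(893) = 1101111101

Elias gamma(893) = '000000000' + '1101111101' = 0000000001101111101 (19 bits)


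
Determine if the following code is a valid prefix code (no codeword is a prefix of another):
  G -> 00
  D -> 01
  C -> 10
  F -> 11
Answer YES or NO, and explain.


Checking each pair (does one codeword prefix another?):
  G='00' vs D='01': no prefix
  G='00' vs C='10': no prefix
  G='00' vs F='11': no prefix
  D='01' vs G='00': no prefix
  D='01' vs C='10': no prefix
  D='01' vs F='11': no prefix
  C='10' vs G='00': no prefix
  C='10' vs D='01': no prefix
  C='10' vs F='11': no prefix
  F='11' vs G='00': no prefix
  F='11' vs D='01': no prefix
  F='11' vs C='10': no prefix
No violation found over all pairs.

YES -- this is a valid prefix code. No codeword is a prefix of any other codeword.


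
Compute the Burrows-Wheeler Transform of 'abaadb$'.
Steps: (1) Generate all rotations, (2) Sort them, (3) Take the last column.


Rotations (sorted):
  0: $abaadb -> last char: b
  1: aadb$ab -> last char: b
  2: abaadb$ -> last char: $
  3: adb$aba -> last char: a
  4: b$abaad -> last char: d
  5: baadb$a -> last char: a
  6: db$abaa -> last char: a


BWT = bb$adaa


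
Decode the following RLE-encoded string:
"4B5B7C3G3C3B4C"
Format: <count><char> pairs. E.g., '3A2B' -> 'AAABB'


Expanding each <count><char> pair:
  4B -> 'BBBB'
  5B -> 'BBBBB'
  7C -> 'CCCCCCC'
  3G -> 'GGG'
  3C -> 'CCC'
  3B -> 'BBB'
  4C -> 'CCCC'

Decoded = BBBBBBBBBCCCCCCCGGGCCCBBBCCCC


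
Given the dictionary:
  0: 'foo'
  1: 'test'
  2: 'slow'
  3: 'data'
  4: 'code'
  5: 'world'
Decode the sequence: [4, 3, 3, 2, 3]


Look up each index in the dictionary:
  4 -> 'code'
  3 -> 'data'
  3 -> 'data'
  2 -> 'slow'
  3 -> 'data'

Decoded: "code data data slow data"


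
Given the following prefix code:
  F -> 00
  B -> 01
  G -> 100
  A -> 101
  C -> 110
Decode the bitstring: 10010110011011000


Decoding step by step:
Bits 100 -> G
Bits 101 -> A
Bits 100 -> G
Bits 110 -> C
Bits 110 -> C
Bits 00 -> F


Decoded message: GAGCCF


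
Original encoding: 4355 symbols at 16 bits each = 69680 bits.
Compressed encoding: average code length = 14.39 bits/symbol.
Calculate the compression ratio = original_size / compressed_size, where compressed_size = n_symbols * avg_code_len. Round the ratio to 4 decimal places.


original_size = n_symbols * orig_bits = 4355 * 16 = 69680 bits
compressed_size = n_symbols * avg_code_len = 4355 * 14.39 = 62668.45 bits
ratio = original_size / compressed_size = 69680 / 62668.45 = 1.1119

Compression ratio = 1.1119


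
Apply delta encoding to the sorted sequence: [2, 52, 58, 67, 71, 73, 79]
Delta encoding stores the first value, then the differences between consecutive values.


First value: 2
Deltas:
  52 - 2 = 50
  58 - 52 = 6
  67 - 58 = 9
  71 - 67 = 4
  73 - 71 = 2
  79 - 73 = 6


Delta encoded: [2, 50, 6, 9, 4, 2, 6]


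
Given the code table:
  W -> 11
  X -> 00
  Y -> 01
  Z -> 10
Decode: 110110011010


Decoding:
11 -> W
01 -> Y
10 -> Z
01 -> Y
10 -> Z
10 -> Z


Result: WYZYZZ


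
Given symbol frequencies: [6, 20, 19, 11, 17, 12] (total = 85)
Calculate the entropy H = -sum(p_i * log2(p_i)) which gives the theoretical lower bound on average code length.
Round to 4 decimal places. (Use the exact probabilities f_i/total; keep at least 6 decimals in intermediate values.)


Per-symbol terms -p_i * log2(p_i) with p_i = f_i/85:
  p = 6/85 = 0.070588: log2(p) = -3.824428, -p*log2(p) = 0.269960
  p = 20/85 = 0.235294: log2(p) = -2.087463, -p*log2(p) = 0.491168
  p = 19/85 = 0.223529: log2(p) = -2.161463, -p*log2(p) = 0.483151
  p = 11/85 = 0.129412: log2(p) = -2.949959, -p*log2(p) = 0.381759
  p = 17/85 = 0.200000: log2(p) = -2.321928, -p*log2(p) = 0.464386
  p = 12/85 = 0.141176: log2(p) = -2.824428, -p*log2(p) = 0.398743
H = 0.269960 + 0.491168 + 0.483151 + 0.381759 + 0.464386 + 0.398743 = 2.489167

H = 2.4892 bits/symbol


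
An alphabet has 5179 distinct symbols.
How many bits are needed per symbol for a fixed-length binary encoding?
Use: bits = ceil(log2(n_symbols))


log2(5179) = 12.3385
Bracket: 2^12 = 4096 < 5179 <= 2^13 = 8192
So ceil(log2(5179)) = 13

bits = ceil(log2(5179)) = ceil(12.3385) = 13 bits


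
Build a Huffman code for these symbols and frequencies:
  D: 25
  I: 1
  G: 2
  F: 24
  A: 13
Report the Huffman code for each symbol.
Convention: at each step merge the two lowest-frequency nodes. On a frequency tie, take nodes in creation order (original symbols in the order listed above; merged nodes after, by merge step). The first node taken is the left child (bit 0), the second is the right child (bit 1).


Huffman tree construction:
Step 1: Merge I(1) + G(2) = 3
Step 2: Merge (I+G)(3) + A(13) = 16
Step 3: Merge ((I+G)+A)(16) + F(24) = 40
Step 4: Merge D(25) + (((I+G)+A)+F)(40) = 65
Read each symbol's code off the tree from the root (left child = 0, right child = 1).

Codes:
  D: 0 (length 1)
  I: 1000 (length 4)
  G: 1001 (length 4)
  F: 11 (length 2)
  A: 101 (length 3)
Average code length: 124/65 = 1.9077 bits/symbol


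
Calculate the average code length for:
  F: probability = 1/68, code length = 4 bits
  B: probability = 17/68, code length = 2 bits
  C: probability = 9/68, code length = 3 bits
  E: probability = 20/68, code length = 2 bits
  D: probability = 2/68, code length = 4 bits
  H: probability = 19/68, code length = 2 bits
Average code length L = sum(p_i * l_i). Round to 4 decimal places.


Weighted contributions p_i * l_i:
  F: (1/68) * 4 = 4/68
  B: (17/68) * 2 = 34/68
  C: (9/68) * 3 = 27/68
  E: (20/68) * 2 = 40/68
  D: (2/68) * 4 = 8/68
  H: (19/68) * 2 = 38/68
Sum = (4 + 34 + 27 + 40 + 8 + 38)/68 = 151/68

L = 151/68 = 2.2206 bits/symbol


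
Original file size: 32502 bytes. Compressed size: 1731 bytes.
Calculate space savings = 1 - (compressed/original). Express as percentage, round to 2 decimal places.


ratio = compressed/original = 1731/32502 = 0.053258
savings = 1 - ratio = 1 - 0.053258 = 0.946742
as a percentage: 0.946742 * 100 = 94.67%

Space savings = 1 - 1731/32502 = 94.67%


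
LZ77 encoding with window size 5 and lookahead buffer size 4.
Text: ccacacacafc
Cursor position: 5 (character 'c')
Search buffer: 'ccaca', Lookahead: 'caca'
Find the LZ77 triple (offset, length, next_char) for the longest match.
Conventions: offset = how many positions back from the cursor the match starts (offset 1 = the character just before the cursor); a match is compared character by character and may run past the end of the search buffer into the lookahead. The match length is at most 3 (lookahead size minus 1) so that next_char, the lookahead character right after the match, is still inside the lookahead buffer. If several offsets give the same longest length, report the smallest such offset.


Try each offset into the search buffer:
  offset=1 (pos 4, char 'a'): match length 0
  offset=2 (pos 3, char 'c'): match length 3
  offset=3 (pos 2, char 'a'): match length 0
  offset=4 (pos 1, char 'c'): match length 3
  offset=5 (pos 0, char 'c'): match length 1
Longest match has length 3, found at offsets 2, 4; take the smallest, offset 2.
next_char = character at position 5 + 3 = 8 -> 'a'

Best match: offset=2, length=3 (matching 'cac' starting at position 3)
LZ77 triple: (2, 3, 'a')


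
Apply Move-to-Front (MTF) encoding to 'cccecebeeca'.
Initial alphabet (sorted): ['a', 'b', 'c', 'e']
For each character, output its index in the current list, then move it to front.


MTF encoding:
'c': index 2 in ['a', 'b', 'c', 'e'] -> ['c', 'a', 'b', 'e']
'c': index 0 in ['c', 'a', 'b', 'e'] -> ['c', 'a', 'b', 'e']
'c': index 0 in ['c', 'a', 'b', 'e'] -> ['c', 'a', 'b', 'e']
'e': index 3 in ['c', 'a', 'b', 'e'] -> ['e', 'c', 'a', 'b']
'c': index 1 in ['e', 'c', 'a', 'b'] -> ['c', 'e', 'a', 'b']
'e': index 1 in ['c', 'e', 'a', 'b'] -> ['e', 'c', 'a', 'b']
'b': index 3 in ['e', 'c', 'a', 'b'] -> ['b', 'e', 'c', 'a']
'e': index 1 in ['b', 'e', 'c', 'a'] -> ['e', 'b', 'c', 'a']
'e': index 0 in ['e', 'b', 'c', 'a'] -> ['e', 'b', 'c', 'a']
'c': index 2 in ['e', 'b', 'c', 'a'] -> ['c', 'e', 'b', 'a']
'a': index 3 in ['c', 'e', 'b', 'a'] -> ['a', 'c', 'e', 'b']


Output: [2, 0, 0, 3, 1, 1, 3, 1, 0, 2, 3]


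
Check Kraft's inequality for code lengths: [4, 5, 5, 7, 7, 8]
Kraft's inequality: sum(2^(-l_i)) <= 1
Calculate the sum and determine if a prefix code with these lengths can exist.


Sum = 2^(-4) + 2^(-5) + 2^(-5) + 2^(-7) + 2^(-7) + 2^(-8)
    = 0.0625 + 0.03125 + 0.03125 + 0.0078125 + 0.0078125 + 0.00390625
    = 37/256 = 0.14453125
Since 0.14453125 <= 1, Kraft's inequality IS satisfied.
A prefix code with these lengths CAN exist.

Kraft sum = 0.14453125. Satisfied.


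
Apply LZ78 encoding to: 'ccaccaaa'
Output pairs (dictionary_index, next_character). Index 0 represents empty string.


LZ78 encoding steps:
Dictionary: {0: ''}
Step 1: w='' (idx 0), next='c' -> output (0, 'c'), add 'c' as idx 1
Step 2: w='c' (idx 1), next='a' -> output (1, 'a'), add 'ca' as idx 2
Step 3: w='c' (idx 1), next='c' -> output (1, 'c'), add 'cc' as idx 3
Step 4: w='' (idx 0), next='a' -> output (0, 'a'), add 'a' as idx 4
Step 5: w='a' (idx 4), next='a' -> output (4, 'a'), add 'aa' as idx 5


Encoded: [(0, 'c'), (1, 'a'), (1, 'c'), (0, 'a'), (4, 'a')]


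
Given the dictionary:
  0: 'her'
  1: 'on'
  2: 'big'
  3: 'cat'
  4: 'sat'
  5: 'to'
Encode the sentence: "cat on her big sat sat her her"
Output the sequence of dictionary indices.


Look up each word in the dictionary:
  'cat' -> 3
  'on' -> 1
  'her' -> 0
  'big' -> 2
  'sat' -> 4
  'sat' -> 4
  'her' -> 0
  'her' -> 0

Encoded: [3, 1, 0, 2, 4, 4, 0, 0]


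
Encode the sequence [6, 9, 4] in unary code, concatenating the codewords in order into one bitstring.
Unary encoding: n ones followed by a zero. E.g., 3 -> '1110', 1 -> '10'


Encode each number as n ones followed by a terminating 0:
  6 -> 1111110 (7 bits)
  9 -> 1111111110 (10 bits)
  4 -> 11110 (5 bits)
Total length = 7 + 10 + 5 = 22 bits.

Unary([6, 9, 4]) = 1111110111111111011110 (22 bits)


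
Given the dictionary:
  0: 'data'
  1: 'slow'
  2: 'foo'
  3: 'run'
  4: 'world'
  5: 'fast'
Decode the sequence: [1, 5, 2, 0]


Look up each index in the dictionary:
  1 -> 'slow'
  5 -> 'fast'
  2 -> 'foo'
  0 -> 'data'

Decoded: "slow fast foo data"


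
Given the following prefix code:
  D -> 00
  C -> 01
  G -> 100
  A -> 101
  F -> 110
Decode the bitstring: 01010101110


Decoding step by step:
Bits 01 -> C
Bits 01 -> C
Bits 01 -> C
Bits 01 -> C
Bits 110 -> F


Decoded message: CCCCF


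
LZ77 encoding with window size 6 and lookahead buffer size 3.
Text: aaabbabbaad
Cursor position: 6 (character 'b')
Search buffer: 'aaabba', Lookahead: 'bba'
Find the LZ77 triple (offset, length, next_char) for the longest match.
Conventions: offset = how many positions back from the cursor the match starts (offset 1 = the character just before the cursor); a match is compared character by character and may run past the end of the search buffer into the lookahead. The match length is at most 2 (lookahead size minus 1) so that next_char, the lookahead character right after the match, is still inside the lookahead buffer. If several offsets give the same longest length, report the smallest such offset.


Try each offset into the search buffer:
  offset=1 (pos 5, char 'a'): match length 0
  offset=2 (pos 4, char 'b'): match length 1
  offset=3 (pos 3, char 'b'): match length 2
  offset=4 (pos 2, char 'a'): match length 0
  offset=5 (pos 1, char 'a'): match length 0
  offset=6 (pos 0, char 'a'): match length 0
Longest match has length 2 at offset 3.
next_char = character at position 6 + 2 = 8 -> 'a'

Best match: offset=3, length=2 (matching 'bb' starting at position 3)
LZ77 triple: (3, 2, 'a')


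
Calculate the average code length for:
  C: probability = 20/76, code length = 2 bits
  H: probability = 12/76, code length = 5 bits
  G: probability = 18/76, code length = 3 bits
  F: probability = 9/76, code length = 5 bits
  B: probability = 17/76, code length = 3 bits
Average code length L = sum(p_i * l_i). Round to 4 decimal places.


Weighted contributions p_i * l_i:
  C: (20/76) * 2 = 40/76
  H: (12/76) * 5 = 60/76
  G: (18/76) * 3 = 54/76
  F: (9/76) * 5 = 45/76
  B: (17/76) * 3 = 51/76
Sum = (40 + 60 + 54 + 45 + 51)/76 = 250/76

L = 250/76 = 3.2895 bits/symbol


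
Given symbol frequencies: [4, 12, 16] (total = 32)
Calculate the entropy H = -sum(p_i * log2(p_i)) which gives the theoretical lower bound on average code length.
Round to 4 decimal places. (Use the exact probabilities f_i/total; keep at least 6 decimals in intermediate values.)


Per-symbol terms -p_i * log2(p_i) with p_i = f_i/32:
  p = 4/32 = 0.125000: log2(p) = -3.000000, -p*log2(p) = 0.375000
  p = 12/32 = 0.375000: log2(p) = -1.415037, -p*log2(p) = 0.530639
  p = 16/32 = 0.500000: log2(p) = -1.000000, -p*log2(p) = 0.500000
H = 0.375000 + 0.530639 + 0.500000 = 1.405639

H = 1.4056 bits/symbol


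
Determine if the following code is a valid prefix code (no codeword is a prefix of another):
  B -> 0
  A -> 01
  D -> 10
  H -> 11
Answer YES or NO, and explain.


Checking each pair (does one codeword prefix another?):
  B='0' vs A='01': prefix -- VIOLATION

NO -- this is NOT a valid prefix code. B (0) is a prefix of A (01).


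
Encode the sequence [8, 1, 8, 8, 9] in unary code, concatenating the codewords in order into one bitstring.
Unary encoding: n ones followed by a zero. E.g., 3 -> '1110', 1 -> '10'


Encode each number as n ones followed by a terminating 0:
  8 -> 111111110 (9 bits)
  1 -> 10 (2 bits)
  8 -> 111111110 (9 bits)
  8 -> 111111110 (9 bits)
  9 -> 1111111110 (10 bits)
Total length = 9 + 2 + 9 + 9 + 10 = 39 bits.

Unary([8, 1, 8, 8, 9]) = 111111110101111111101111111101111111110 (39 bits)


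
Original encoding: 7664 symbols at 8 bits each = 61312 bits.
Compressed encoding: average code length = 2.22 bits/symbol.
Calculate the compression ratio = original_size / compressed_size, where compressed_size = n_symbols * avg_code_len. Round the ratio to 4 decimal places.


original_size = n_symbols * orig_bits = 7664 * 8 = 61312 bits
compressed_size = n_symbols * avg_code_len = 7664 * 2.22 = 17014.08 bits
ratio = original_size / compressed_size = 61312 / 17014.08 = 3.6036

Compression ratio = 3.6036


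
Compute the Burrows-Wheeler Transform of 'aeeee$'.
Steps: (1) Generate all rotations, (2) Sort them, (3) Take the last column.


Rotations (sorted):
  0: $aeeee -> last char: e
  1: aeeee$ -> last char: $
  2: e$aeee -> last char: e
  3: ee$aee -> last char: e
  4: eee$ae -> last char: e
  5: eeee$a -> last char: a


BWT = e$eeea


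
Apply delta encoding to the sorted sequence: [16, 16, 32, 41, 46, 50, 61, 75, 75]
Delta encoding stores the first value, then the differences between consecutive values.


First value: 16
Deltas:
  16 - 16 = 0
  32 - 16 = 16
  41 - 32 = 9
  46 - 41 = 5
  50 - 46 = 4
  61 - 50 = 11
  75 - 61 = 14
  75 - 75 = 0


Delta encoded: [16, 0, 16, 9, 5, 4, 11, 14, 0]


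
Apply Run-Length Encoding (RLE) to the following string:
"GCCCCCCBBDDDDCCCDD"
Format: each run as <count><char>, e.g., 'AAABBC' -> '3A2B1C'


Scanning runs left to right:
  i=0: run of 'G' x 1 -> '1G'
  i=1: run of 'C' x 6 -> '6C'
  i=7: run of 'B' x 2 -> '2B'
  i=9: run of 'D' x 4 -> '4D'
  i=13: run of 'C' x 3 -> '3C'
  i=16: run of 'D' x 2 -> '2D'

RLE = 1G6C2B4D3C2D


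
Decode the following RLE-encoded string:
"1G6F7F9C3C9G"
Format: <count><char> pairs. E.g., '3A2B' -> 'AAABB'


Expanding each <count><char> pair:
  1G -> 'G'
  6F -> 'FFFFFF'
  7F -> 'FFFFFFF'
  9C -> 'CCCCCCCCC'
  3C -> 'CCC'
  9G -> 'GGGGGGGGG'

Decoded = GFFFFFFFFFFFFFCCCCCCCCCCCCGGGGGGGGG


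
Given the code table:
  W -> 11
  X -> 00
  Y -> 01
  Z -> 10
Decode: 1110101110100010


Decoding:
11 -> W
10 -> Z
10 -> Z
11 -> W
10 -> Z
10 -> Z
00 -> X
10 -> Z


Result: WZZWZZXZ


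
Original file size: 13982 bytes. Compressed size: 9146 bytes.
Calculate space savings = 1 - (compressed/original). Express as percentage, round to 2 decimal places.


ratio = compressed/original = 9146/13982 = 0.654127
savings = 1 - ratio = 1 - 0.654127 = 0.345873
as a percentage: 0.345873 * 100 = 34.59%

Space savings = 1 - 9146/13982 = 34.59%


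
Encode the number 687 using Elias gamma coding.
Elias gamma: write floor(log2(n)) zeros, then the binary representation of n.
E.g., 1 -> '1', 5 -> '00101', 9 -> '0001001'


num_bits = floor(log2(687)) + 1 = 10
leading_zeros = num_bits - 1 = 9
binary(687) = 1010101111

Elias gamma(687) = '000000000' + '1010101111' = 0000000001010101111 (19 bits)


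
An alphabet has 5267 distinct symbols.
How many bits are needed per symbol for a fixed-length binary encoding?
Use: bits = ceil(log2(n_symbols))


log2(5267) = 12.3628
Bracket: 2^12 = 4096 < 5267 <= 2^13 = 8192
So ceil(log2(5267)) = 13

bits = ceil(log2(5267)) = ceil(12.3628) = 13 bits


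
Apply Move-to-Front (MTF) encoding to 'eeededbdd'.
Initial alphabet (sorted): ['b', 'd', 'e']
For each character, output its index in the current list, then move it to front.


MTF encoding:
'e': index 2 in ['b', 'd', 'e'] -> ['e', 'b', 'd']
'e': index 0 in ['e', 'b', 'd'] -> ['e', 'b', 'd']
'e': index 0 in ['e', 'b', 'd'] -> ['e', 'b', 'd']
'd': index 2 in ['e', 'b', 'd'] -> ['d', 'e', 'b']
'e': index 1 in ['d', 'e', 'b'] -> ['e', 'd', 'b']
'd': index 1 in ['e', 'd', 'b'] -> ['d', 'e', 'b']
'b': index 2 in ['d', 'e', 'b'] -> ['b', 'd', 'e']
'd': index 1 in ['b', 'd', 'e'] -> ['d', 'b', 'e']
'd': index 0 in ['d', 'b', 'e'] -> ['d', 'b', 'e']


Output: [2, 0, 0, 2, 1, 1, 2, 1, 0]


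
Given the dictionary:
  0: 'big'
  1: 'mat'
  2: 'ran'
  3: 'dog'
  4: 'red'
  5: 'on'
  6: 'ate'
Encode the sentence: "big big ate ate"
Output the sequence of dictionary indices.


Look up each word in the dictionary:
  'big' -> 0
  'big' -> 0
  'ate' -> 6
  'ate' -> 6

Encoded: [0, 0, 6, 6]


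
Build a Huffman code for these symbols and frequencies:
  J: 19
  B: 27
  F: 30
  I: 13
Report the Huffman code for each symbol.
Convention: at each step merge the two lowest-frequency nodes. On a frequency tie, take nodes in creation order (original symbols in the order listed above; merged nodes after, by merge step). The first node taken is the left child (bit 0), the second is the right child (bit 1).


Huffman tree construction:
Step 1: Merge I(13) + J(19) = 32
Step 2: Merge B(27) + F(30) = 57
Step 3: Merge (I+J)(32) + (B+F)(57) = 89
Read each symbol's code off the tree from the root (left child = 0, right child = 1).

Codes:
  J: 01 (length 2)
  B: 10 (length 2)
  F: 11 (length 2)
  I: 00 (length 2)
Average code length: 178/89 = 2.0000 bits/symbol


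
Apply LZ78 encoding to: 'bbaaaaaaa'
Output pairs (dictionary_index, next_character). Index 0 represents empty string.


LZ78 encoding steps:
Dictionary: {0: ''}
Step 1: w='' (idx 0), next='b' -> output (0, 'b'), add 'b' as idx 1
Step 2: w='b' (idx 1), next='a' -> output (1, 'a'), add 'ba' as idx 2
Step 3: w='' (idx 0), next='a' -> output (0, 'a'), add 'a' as idx 3
Step 4: w='a' (idx 3), next='a' -> output (3, 'a'), add 'aa' as idx 4
Step 5: w='aa' (idx 4), next='a' -> output (4, 'a'), add 'aaa' as idx 5


Encoded: [(0, 'b'), (1, 'a'), (0, 'a'), (3, 'a'), (4, 'a')]


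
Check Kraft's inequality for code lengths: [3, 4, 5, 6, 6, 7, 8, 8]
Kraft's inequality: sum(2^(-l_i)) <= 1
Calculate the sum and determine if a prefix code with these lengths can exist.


Sum = 2^(-3) + 2^(-4) + 2^(-5) + 2^(-6) + 2^(-6) + 2^(-7) + 2^(-8) + 2^(-8)
    = 0.125 + 0.0625 + 0.03125 + 0.015625 + 0.015625 + 0.0078125 + 0.00390625 + 0.00390625
    = 68/256 = 0.265625
Since 0.265625 <= 1, Kraft's inequality IS satisfied.
A prefix code with these lengths CAN exist.

Kraft sum = 0.265625. Satisfied.


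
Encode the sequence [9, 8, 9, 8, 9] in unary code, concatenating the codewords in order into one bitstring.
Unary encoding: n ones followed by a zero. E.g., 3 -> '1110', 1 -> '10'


Encode each number as n ones followed by a terminating 0:
  9 -> 1111111110 (10 bits)
  8 -> 111111110 (9 bits)
  9 -> 1111111110 (10 bits)
  8 -> 111111110 (9 bits)
  9 -> 1111111110 (10 bits)
Total length = 10 + 9 + 10 + 9 + 10 = 48 bits.

Unary([9, 8, 9, 8, 9]) = 111111111011111111011111111101111111101111111110 (48 bits)


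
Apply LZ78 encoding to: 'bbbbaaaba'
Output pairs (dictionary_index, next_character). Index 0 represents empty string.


LZ78 encoding steps:
Dictionary: {0: ''}
Step 1: w='' (idx 0), next='b' -> output (0, 'b'), add 'b' as idx 1
Step 2: w='b' (idx 1), next='b' -> output (1, 'b'), add 'bb' as idx 2
Step 3: w='b' (idx 1), next='a' -> output (1, 'a'), add 'ba' as idx 3
Step 4: w='' (idx 0), next='a' -> output (0, 'a'), add 'a' as idx 4
Step 5: w='a' (idx 4), next='b' -> output (4, 'b'), add 'ab' as idx 5
Step 6: w='a' (idx 4), end of input -> output (4, '')


Encoded: [(0, 'b'), (1, 'b'), (1, 'a'), (0, 'a'), (4, 'b'), (4, '')]


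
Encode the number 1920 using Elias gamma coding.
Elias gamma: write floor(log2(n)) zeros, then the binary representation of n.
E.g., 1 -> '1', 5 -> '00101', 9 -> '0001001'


num_bits = floor(log2(1920)) + 1 = 11
leading_zeros = num_bits - 1 = 10
binary(1920) = 11110000000

Elias gamma(1920) = '0000000000' + '11110000000' = 000000000011110000000 (21 bits)


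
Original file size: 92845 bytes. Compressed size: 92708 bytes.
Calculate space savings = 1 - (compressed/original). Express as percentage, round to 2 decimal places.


ratio = compressed/original = 92708/92845 = 0.998524
savings = 1 - ratio = 1 - 0.998524 = 0.001476
as a percentage: 0.001476 * 100 = 0.15%

Space savings = 1 - 92708/92845 = 0.15%


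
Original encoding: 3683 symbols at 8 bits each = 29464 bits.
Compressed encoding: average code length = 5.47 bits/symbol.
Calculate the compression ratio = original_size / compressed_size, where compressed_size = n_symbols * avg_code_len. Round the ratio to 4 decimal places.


original_size = n_symbols * orig_bits = 3683 * 8 = 29464 bits
compressed_size = n_symbols * avg_code_len = 3683 * 5.47 = 20146.01 bits
ratio = original_size / compressed_size = 29464 / 20146.01 = 1.4625

Compression ratio = 1.4625


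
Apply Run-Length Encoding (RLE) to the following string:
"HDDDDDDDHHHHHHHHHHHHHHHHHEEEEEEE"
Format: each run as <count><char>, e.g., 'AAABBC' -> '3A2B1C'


Scanning runs left to right:
  i=0: run of 'H' x 1 -> '1H'
  i=1: run of 'D' x 7 -> '7D'
  i=8: run of 'H' x 17 -> '17H'
  i=25: run of 'E' x 7 -> '7E'

RLE = 1H7D17H7E


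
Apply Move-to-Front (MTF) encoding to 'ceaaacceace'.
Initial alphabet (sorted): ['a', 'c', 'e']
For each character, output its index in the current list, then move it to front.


MTF encoding:
'c': index 1 in ['a', 'c', 'e'] -> ['c', 'a', 'e']
'e': index 2 in ['c', 'a', 'e'] -> ['e', 'c', 'a']
'a': index 2 in ['e', 'c', 'a'] -> ['a', 'e', 'c']
'a': index 0 in ['a', 'e', 'c'] -> ['a', 'e', 'c']
'a': index 0 in ['a', 'e', 'c'] -> ['a', 'e', 'c']
'c': index 2 in ['a', 'e', 'c'] -> ['c', 'a', 'e']
'c': index 0 in ['c', 'a', 'e'] -> ['c', 'a', 'e']
'e': index 2 in ['c', 'a', 'e'] -> ['e', 'c', 'a']
'a': index 2 in ['e', 'c', 'a'] -> ['a', 'e', 'c']
'c': index 2 in ['a', 'e', 'c'] -> ['c', 'a', 'e']
'e': index 2 in ['c', 'a', 'e'] -> ['e', 'c', 'a']


Output: [1, 2, 2, 0, 0, 2, 0, 2, 2, 2, 2]


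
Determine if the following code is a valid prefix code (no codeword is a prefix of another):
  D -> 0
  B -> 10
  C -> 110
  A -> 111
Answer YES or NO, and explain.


Checking each pair (does one codeword prefix another?):
  D='0' vs B='10': no prefix
  D='0' vs C='110': no prefix
  D='0' vs A='111': no prefix
  B='10' vs D='0': no prefix
  B='10' vs C='110': no prefix
  B='10' vs A='111': no prefix
  C='110' vs D='0': no prefix
  C='110' vs B='10': no prefix
  C='110' vs A='111': no prefix
  A='111' vs D='0': no prefix
  A='111' vs B='10': no prefix
  A='111' vs C='110': no prefix
No violation found over all pairs.

YES -- this is a valid prefix code. No codeword is a prefix of any other codeword.


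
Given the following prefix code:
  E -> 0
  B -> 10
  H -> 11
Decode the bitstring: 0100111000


Decoding step by step:
Bits 0 -> E
Bits 10 -> B
Bits 0 -> E
Bits 11 -> H
Bits 10 -> B
Bits 0 -> E
Bits 0 -> E


Decoded message: EBEHBEE


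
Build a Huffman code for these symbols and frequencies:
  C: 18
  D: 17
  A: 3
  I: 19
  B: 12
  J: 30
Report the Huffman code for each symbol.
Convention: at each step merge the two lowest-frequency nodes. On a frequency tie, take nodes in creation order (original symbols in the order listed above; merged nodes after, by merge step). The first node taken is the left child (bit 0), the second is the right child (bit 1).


Huffman tree construction:
Step 1: Merge A(3) + B(12) = 15
Step 2: Merge (A+B)(15) + D(17) = 32
Step 3: Merge C(18) + I(19) = 37
Step 4: Merge J(30) + ((A+B)+D)(32) = 62
Step 5: Merge (C+I)(37) + (J+((A+B)+D))(62) = 99
Read each symbol's code off the tree from the root (left child = 0, right child = 1).

Codes:
  C: 00 (length 2)
  D: 111 (length 3)
  A: 1100 (length 4)
  I: 01 (length 2)
  B: 1101 (length 4)
  J: 10 (length 2)
Average code length: 245/99 = 2.4747 bits/symbol


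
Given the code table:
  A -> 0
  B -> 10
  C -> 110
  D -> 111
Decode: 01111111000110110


Decoding:
0 -> A
111 -> D
111 -> D
10 -> B
0 -> A
0 -> A
110 -> C
110 -> C


Result: ADDBAACC


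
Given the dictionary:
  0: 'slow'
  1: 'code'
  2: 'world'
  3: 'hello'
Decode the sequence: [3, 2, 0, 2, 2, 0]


Look up each index in the dictionary:
  3 -> 'hello'
  2 -> 'world'
  0 -> 'slow'
  2 -> 'world'
  2 -> 'world'
  0 -> 'slow'

Decoded: "hello world slow world world slow"


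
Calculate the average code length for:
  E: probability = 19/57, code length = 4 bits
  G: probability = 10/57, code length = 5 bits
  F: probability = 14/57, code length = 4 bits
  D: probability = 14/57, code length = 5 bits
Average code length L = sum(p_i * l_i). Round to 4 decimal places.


Weighted contributions p_i * l_i:
  E: (19/57) * 4 = 76/57
  G: (10/57) * 5 = 50/57
  F: (14/57) * 4 = 56/57
  D: (14/57) * 5 = 70/57
Sum = (76 + 50 + 56 + 70)/57 = 252/57

L = 252/57 = 4.4211 bits/symbol


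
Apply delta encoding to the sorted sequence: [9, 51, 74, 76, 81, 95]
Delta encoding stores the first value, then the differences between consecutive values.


First value: 9
Deltas:
  51 - 9 = 42
  74 - 51 = 23
  76 - 74 = 2
  81 - 76 = 5
  95 - 81 = 14


Delta encoded: [9, 42, 23, 2, 5, 14]


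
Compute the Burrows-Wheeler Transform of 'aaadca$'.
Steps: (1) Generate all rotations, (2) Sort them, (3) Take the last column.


Rotations (sorted):
  0: $aaadca -> last char: a
  1: a$aaadc -> last char: c
  2: aaadca$ -> last char: $
  3: aadca$a -> last char: a
  4: adca$aa -> last char: a
  5: ca$aaad -> last char: d
  6: dca$aaa -> last char: a


BWT = ac$aada


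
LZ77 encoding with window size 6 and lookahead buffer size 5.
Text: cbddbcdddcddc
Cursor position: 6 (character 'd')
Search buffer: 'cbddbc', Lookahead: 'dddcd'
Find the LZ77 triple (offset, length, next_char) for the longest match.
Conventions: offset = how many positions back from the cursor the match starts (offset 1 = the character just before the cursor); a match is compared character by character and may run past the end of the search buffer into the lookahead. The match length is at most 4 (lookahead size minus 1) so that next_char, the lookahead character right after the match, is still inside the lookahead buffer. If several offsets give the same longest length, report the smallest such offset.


Try each offset into the search buffer:
  offset=1 (pos 5, char 'c'): match length 0
  offset=2 (pos 4, char 'b'): match length 0
  offset=3 (pos 3, char 'd'): match length 1
  offset=4 (pos 2, char 'd'): match length 2
  offset=5 (pos 1, char 'b'): match length 0
  offset=6 (pos 0, char 'c'): match length 0
Longest match has length 2 at offset 4.
next_char = character at position 6 + 2 = 8 -> 'd'

Best match: offset=4, length=2 (matching 'dd' starting at position 2)
LZ77 triple: (4, 2, 'd')


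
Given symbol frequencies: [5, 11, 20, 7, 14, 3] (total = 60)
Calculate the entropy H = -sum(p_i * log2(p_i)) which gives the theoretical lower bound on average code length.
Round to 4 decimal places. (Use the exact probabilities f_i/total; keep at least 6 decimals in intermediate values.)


Per-symbol terms -p_i * log2(p_i) with p_i = f_i/60:
  p = 5/60 = 0.083333: log2(p) = -3.584963, -p*log2(p) = 0.298747
  p = 11/60 = 0.183333: log2(p) = -2.447459, -p*log2(p) = 0.448701
  p = 20/60 = 0.333333: log2(p) = -1.584963, -p*log2(p) = 0.528321
  p = 7/60 = 0.116667: log2(p) = -3.099536, -p*log2(p) = 0.361612
  p = 14/60 = 0.233333: log2(p) = -2.099536, -p*log2(p) = 0.489892
  p = 3/60 = 0.050000: log2(p) = -4.321928, -p*log2(p) = 0.216096
H = 0.298747 + 0.448701 + 0.528321 + 0.361612 + 0.489892 + 0.216096 = 2.343369

H = 2.3434 bits/symbol


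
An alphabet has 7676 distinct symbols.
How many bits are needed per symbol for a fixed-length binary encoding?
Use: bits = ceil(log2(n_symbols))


log2(7676) = 12.9061
Bracket: 2^12 = 4096 < 7676 <= 2^13 = 8192
So ceil(log2(7676)) = 13

bits = ceil(log2(7676)) = ceil(12.9061) = 13 bits


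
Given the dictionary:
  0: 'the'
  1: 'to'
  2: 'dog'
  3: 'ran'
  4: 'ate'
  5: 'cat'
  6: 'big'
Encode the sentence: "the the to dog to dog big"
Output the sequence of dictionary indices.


Look up each word in the dictionary:
  'the' -> 0
  'the' -> 0
  'to' -> 1
  'dog' -> 2
  'to' -> 1
  'dog' -> 2
  'big' -> 6

Encoded: [0, 0, 1, 2, 1, 2, 6]


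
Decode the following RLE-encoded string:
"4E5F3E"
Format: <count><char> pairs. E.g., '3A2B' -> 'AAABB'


Expanding each <count><char> pair:
  4E -> 'EEEE'
  5F -> 'FFFFF'
  3E -> 'EEE'

Decoded = EEEEFFFFFEEE


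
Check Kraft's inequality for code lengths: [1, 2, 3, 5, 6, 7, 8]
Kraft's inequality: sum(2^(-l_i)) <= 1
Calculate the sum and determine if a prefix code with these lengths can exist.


Sum = 2^(-1) + 2^(-2) + 2^(-3) + 2^(-5) + 2^(-6) + 2^(-7) + 2^(-8)
    = 0.5 + 0.25 + 0.125 + 0.03125 + 0.015625 + 0.0078125 + 0.00390625
    = 239/256 = 0.93359375
Since 0.93359375 <= 1, Kraft's inequality IS satisfied.
A prefix code with these lengths CAN exist.

Kraft sum = 0.93359375. Satisfied.


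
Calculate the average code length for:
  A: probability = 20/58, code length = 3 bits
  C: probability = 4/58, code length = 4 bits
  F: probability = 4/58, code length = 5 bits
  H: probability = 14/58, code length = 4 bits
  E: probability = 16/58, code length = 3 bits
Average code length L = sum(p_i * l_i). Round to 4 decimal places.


Weighted contributions p_i * l_i:
  A: (20/58) * 3 = 60/58
  C: (4/58) * 4 = 16/58
  F: (4/58) * 5 = 20/58
  H: (14/58) * 4 = 56/58
  E: (16/58) * 3 = 48/58
Sum = (60 + 16 + 20 + 56 + 48)/58 = 200/58

L = 200/58 = 3.4483 bits/symbol


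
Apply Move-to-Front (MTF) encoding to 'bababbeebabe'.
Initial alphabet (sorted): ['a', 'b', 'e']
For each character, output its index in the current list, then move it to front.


MTF encoding:
'b': index 1 in ['a', 'b', 'e'] -> ['b', 'a', 'e']
'a': index 1 in ['b', 'a', 'e'] -> ['a', 'b', 'e']
'b': index 1 in ['a', 'b', 'e'] -> ['b', 'a', 'e']
'a': index 1 in ['b', 'a', 'e'] -> ['a', 'b', 'e']
'b': index 1 in ['a', 'b', 'e'] -> ['b', 'a', 'e']
'b': index 0 in ['b', 'a', 'e'] -> ['b', 'a', 'e']
'e': index 2 in ['b', 'a', 'e'] -> ['e', 'b', 'a']
'e': index 0 in ['e', 'b', 'a'] -> ['e', 'b', 'a']
'b': index 1 in ['e', 'b', 'a'] -> ['b', 'e', 'a']
'a': index 2 in ['b', 'e', 'a'] -> ['a', 'b', 'e']
'b': index 1 in ['a', 'b', 'e'] -> ['b', 'a', 'e']
'e': index 2 in ['b', 'a', 'e'] -> ['e', 'b', 'a']


Output: [1, 1, 1, 1, 1, 0, 2, 0, 1, 2, 1, 2]


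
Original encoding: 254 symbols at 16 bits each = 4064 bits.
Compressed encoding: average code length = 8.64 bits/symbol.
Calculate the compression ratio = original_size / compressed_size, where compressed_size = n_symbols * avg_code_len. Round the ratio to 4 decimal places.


original_size = n_symbols * orig_bits = 254 * 16 = 4064 bits
compressed_size = n_symbols * avg_code_len = 254 * 8.64 = 2194.56 bits
ratio = original_size / compressed_size = 4064 / 2194.56 = 1.8519

Compression ratio = 1.8519


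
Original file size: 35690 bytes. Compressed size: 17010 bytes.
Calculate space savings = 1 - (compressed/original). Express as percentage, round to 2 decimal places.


ratio = compressed/original = 17010/35690 = 0.476604
savings = 1 - ratio = 1 - 0.476604 = 0.523396
as a percentage: 0.523396 * 100 = 52.34%

Space savings = 1 - 17010/35690 = 52.34%


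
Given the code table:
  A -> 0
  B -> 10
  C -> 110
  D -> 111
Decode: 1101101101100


Decoding:
110 -> C
110 -> C
110 -> C
110 -> C
0 -> A


Result: CCCCA


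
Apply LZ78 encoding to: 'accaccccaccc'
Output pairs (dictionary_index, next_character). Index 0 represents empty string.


LZ78 encoding steps:
Dictionary: {0: ''}
Step 1: w='' (idx 0), next='a' -> output (0, 'a'), add 'a' as idx 1
Step 2: w='' (idx 0), next='c' -> output (0, 'c'), add 'c' as idx 2
Step 3: w='c' (idx 2), next='a' -> output (2, 'a'), add 'ca' as idx 3
Step 4: w='c' (idx 2), next='c' -> output (2, 'c'), add 'cc' as idx 4
Step 5: w='cc' (idx 4), next='a' -> output (4, 'a'), add 'cca' as idx 5
Step 6: w='cc' (idx 4), next='c' -> output (4, 'c'), add 'ccc' as idx 6


Encoded: [(0, 'a'), (0, 'c'), (2, 'a'), (2, 'c'), (4, 'a'), (4, 'c')]


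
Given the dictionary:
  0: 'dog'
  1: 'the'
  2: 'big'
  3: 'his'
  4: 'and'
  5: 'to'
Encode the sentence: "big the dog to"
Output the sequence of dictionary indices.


Look up each word in the dictionary:
  'big' -> 2
  'the' -> 1
  'dog' -> 0
  'to' -> 5

Encoded: [2, 1, 0, 5]


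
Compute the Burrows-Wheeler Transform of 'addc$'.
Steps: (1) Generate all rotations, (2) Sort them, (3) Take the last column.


Rotations (sorted):
  0: $addc -> last char: c
  1: addc$ -> last char: $
  2: c$add -> last char: d
  3: dc$ad -> last char: d
  4: ddc$a -> last char: a


BWT = c$dda


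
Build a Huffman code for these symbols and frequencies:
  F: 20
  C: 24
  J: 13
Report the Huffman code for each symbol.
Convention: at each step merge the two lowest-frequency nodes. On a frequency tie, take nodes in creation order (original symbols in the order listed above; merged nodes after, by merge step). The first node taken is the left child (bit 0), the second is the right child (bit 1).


Huffman tree construction:
Step 1: Merge J(13) + F(20) = 33
Step 2: Merge C(24) + (J+F)(33) = 57
Read each symbol's code off the tree from the root (left child = 0, right child = 1).

Codes:
  F: 11 (length 2)
  C: 0 (length 1)
  J: 10 (length 2)
Average code length: 90/57 = 1.5789 bits/symbol


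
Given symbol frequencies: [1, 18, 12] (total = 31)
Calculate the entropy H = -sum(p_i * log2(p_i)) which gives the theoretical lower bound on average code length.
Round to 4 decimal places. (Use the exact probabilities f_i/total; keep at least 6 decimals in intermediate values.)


Per-symbol terms -p_i * log2(p_i) with p_i = f_i/31:
  p = 1/31 = 0.032258: log2(p) = -4.954196, -p*log2(p) = 0.159813
  p = 18/31 = 0.580645: log2(p) = -0.784271, -p*log2(p) = 0.455383
  p = 12/31 = 0.387097: log2(p) = -1.369234, -p*log2(p) = 0.530026
H = 0.159813 + 0.455383 + 0.530026 = 1.145222

H = 1.1452 bits/symbol


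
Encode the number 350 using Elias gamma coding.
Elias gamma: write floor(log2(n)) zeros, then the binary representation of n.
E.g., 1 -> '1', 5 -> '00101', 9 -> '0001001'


num_bits = floor(log2(350)) + 1 = 9
leading_zeros = num_bits - 1 = 8
binary(350) = 101011110

Elias gamma(350) = '00000000' + '101011110' = 00000000101011110 (17 bits)


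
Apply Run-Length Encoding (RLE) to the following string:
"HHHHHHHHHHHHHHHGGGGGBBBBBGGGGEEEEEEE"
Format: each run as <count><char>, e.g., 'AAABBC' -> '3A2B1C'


Scanning runs left to right:
  i=0: run of 'H' x 15 -> '15H'
  i=15: run of 'G' x 5 -> '5G'
  i=20: run of 'B' x 5 -> '5B'
  i=25: run of 'G' x 4 -> '4G'
  i=29: run of 'E' x 7 -> '7E'

RLE = 15H5G5B4G7E


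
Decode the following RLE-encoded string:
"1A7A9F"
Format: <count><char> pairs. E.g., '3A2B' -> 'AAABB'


Expanding each <count><char> pair:
  1A -> 'A'
  7A -> 'AAAAAAA'
  9F -> 'FFFFFFFFF'

Decoded = AAAAAAAAFFFFFFFFF


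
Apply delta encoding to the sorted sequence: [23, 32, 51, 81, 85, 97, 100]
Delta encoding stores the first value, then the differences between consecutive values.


First value: 23
Deltas:
  32 - 23 = 9
  51 - 32 = 19
  81 - 51 = 30
  85 - 81 = 4
  97 - 85 = 12
  100 - 97 = 3


Delta encoded: [23, 9, 19, 30, 4, 12, 3]


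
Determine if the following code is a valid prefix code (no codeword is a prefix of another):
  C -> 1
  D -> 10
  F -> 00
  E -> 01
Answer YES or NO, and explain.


Checking each pair (does one codeword prefix another?):
  C='1' vs D='10': prefix -- VIOLATION

NO -- this is NOT a valid prefix code. C (1) is a prefix of D (10).


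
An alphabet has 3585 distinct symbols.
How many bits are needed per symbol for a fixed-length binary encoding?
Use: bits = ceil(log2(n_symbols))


log2(3585) = 11.8078
Bracket: 2^11 = 2048 < 3585 <= 2^12 = 4096
So ceil(log2(3585)) = 12

bits = ceil(log2(3585)) = ceil(11.8078) = 12 bits


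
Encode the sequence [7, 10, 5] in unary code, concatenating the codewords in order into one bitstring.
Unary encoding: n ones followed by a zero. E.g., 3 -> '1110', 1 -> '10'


Encode each number as n ones followed by a terminating 0:
  7 -> 11111110 (8 bits)
  10 -> 11111111110 (11 bits)
  5 -> 111110 (6 bits)
Total length = 8 + 11 + 6 = 25 bits.

Unary([7, 10, 5]) = 1111111011111111110111110 (25 bits)


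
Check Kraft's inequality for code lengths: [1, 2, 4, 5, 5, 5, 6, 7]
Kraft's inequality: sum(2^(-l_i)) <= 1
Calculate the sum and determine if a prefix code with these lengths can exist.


Sum = 2^(-1) + 2^(-2) + 2^(-4) + 2^(-5) + 2^(-5) + 2^(-5) + 2^(-6) + 2^(-7)
    = 0.5 + 0.25 + 0.0625 + 0.03125 + 0.03125 + 0.03125 + 0.015625 + 0.0078125
    = 119/128 = 0.9296875
Since 0.9296875 <= 1, Kraft's inequality IS satisfied.
A prefix code with these lengths CAN exist.

Kraft sum = 0.9296875. Satisfied.


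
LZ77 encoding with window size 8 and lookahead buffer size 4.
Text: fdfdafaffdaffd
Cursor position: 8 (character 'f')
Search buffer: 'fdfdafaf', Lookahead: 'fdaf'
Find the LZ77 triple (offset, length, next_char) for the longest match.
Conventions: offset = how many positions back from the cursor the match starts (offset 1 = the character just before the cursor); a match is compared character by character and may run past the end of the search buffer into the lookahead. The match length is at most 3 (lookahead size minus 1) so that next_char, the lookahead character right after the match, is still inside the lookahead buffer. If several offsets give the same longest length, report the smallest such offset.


Try each offset into the search buffer:
  offset=1 (pos 7, char 'f'): match length 1
  offset=2 (pos 6, char 'a'): match length 0
  offset=3 (pos 5, char 'f'): match length 1
  offset=4 (pos 4, char 'a'): match length 0
  offset=5 (pos 3, char 'd'): match length 0
  offset=6 (pos 2, char 'f'): match length 3
  offset=7 (pos 1, char 'd'): match length 0
  offset=8 (pos 0, char 'f'): match length 2
Longest match has length 3 at offset 6.
next_char = character at position 8 + 3 = 11 -> 'f'

Best match: offset=6, length=3 (matching 'fda' starting at position 2)
LZ77 triple: (6, 3, 'f')


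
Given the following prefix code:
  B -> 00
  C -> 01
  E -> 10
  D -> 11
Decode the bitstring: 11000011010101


Decoding step by step:
Bits 11 -> D
Bits 00 -> B
Bits 00 -> B
Bits 11 -> D
Bits 01 -> C
Bits 01 -> C
Bits 01 -> C


Decoded message: DBBDCCC
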